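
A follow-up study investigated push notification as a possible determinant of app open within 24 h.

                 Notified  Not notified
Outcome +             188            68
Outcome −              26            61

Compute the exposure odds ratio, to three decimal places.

Reading the table with exposure as columns: a = 188 (Notified, case), b = 26 (Notified, non-case), c = 68 (Not notified, case), d = 61.
OR = (a·d)/(b·c) = (188 × 61) / (26 × 68) = 11468 / 1768 = 6.48643
The odds of app open within 24 h are about 6.49 times as high in the notified group.

6.486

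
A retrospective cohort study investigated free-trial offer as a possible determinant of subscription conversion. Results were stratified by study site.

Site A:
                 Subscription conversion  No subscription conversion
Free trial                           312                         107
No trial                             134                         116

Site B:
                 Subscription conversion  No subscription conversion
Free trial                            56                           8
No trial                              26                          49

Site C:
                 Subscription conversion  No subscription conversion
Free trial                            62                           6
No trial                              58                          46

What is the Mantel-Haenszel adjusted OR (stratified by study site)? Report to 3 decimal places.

OR_MH = Σ(aᵢdᵢ/nᵢ) / Σ(bᵢcᵢ/nᵢ), where nᵢ is the stratum total.
Stratum 1 (Site A): n = 669; a·d/n = 312·116/669 = 54.0987; b·c/n = 107·134/669 = 21.4320
Stratum 2 (Site B): n = 139; a·d/n = 56·49/139 = 19.7410; b·c/n = 8·26/139 = 1.4964
Stratum 3 (Site C): n = 172; a·d/n = 62·46/172 = 16.5814; b·c/n = 6·58/172 = 2.0233
OR_MH = (54.0987 + 19.7410 + 16.5814) / (21.4320 + 1.4964 + 2.0233) = 90.4211 / 24.9516 = 3.62385

3.624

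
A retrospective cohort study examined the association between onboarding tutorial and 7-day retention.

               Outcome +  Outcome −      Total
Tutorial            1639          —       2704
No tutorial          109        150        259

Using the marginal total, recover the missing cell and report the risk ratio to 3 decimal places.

1.440

The missing cell is in the exposed row: 2704 − 1639 = 1065.
So a = 1639, b = 1065, c = 109, d = 150.
RR = [a/(a+b)] / [c/(c+d)] = (1639/2704) / (109/259) = 0.60614/0.42085 = 1.44028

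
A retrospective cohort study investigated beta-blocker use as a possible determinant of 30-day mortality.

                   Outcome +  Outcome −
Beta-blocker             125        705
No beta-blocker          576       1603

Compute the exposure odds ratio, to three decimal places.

0.493

Cells: a = 125, b = 705, c = 576, d = 1603.
OR = (a·d)/(b·c) = (125 × 1603) / (705 × 576) = 200375 / 406080 = 0.49344
Exposure is associated with lower odds of 30-day mortality (OR = 0.49 < 1).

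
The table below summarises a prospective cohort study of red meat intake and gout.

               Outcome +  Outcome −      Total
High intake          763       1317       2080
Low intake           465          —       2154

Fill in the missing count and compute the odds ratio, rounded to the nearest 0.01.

2.10

The missing cell is in the unexposed row: 2154 − 465 = 1689.
So a = 763, b = 1317, c = 465, d = 1689.
OR = (a·d)/(b·c) = (763 × 1689) / (1317 × 465) = 1288707 / 612405 = 2.10434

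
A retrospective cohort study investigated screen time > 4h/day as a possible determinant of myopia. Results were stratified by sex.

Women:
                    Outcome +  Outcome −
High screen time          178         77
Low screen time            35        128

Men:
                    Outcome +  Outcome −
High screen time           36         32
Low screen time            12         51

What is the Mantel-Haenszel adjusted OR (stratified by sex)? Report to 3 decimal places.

OR_MH = Σ(aᵢdᵢ/nᵢ) / Σ(bᵢcᵢ/nᵢ), where nᵢ is the stratum total.
Stratum 1 (Women): n = 418; a·d/n = 178·128/418 = 54.5072; b·c/n = 77·35/418 = 6.4474
Stratum 2 (Men): n = 131; a·d/n = 36·51/131 = 14.0153; b·c/n = 32·12/131 = 2.9313
OR_MH = (54.5072 + 14.0153) / (6.4474 + 2.9313) = 68.5224 / 9.3787 = 7.30620

7.306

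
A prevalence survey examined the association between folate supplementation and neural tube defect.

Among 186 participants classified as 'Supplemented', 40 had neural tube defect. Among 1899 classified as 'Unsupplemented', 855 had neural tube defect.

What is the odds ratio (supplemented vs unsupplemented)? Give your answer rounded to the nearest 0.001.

From the description: a = 40, b = 146, c = 855, d = 1044.
OR = (a·d)/(b·c) = (40 × 1044) / (146 × 855) = 41760 / 124830 = 0.33453
Exposure is associated with lower odds of neural tube defect (OR = 0.33 < 1).

0.335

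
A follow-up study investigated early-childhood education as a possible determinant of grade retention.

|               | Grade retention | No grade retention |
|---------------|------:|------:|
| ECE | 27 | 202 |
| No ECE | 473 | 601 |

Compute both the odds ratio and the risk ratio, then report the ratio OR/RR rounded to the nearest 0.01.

Cells: a = 27, b = 202, c = 473, d = 601.
OR = (27·601)/(202·473) = 16227/95546 = 0.16983
Risk in exposed = 27/229 = 0.11790; risk in unexposed = 473/1074 = 0.44041; RR = 0.26771
OR/RR = 0.16983 / 0.26771 = 0.63439
The outcome is not rare, so the OR lies further from 1 than the RR.

0.63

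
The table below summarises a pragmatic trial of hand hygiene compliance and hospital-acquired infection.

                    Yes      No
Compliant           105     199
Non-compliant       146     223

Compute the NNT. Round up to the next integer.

20

Risk in treated group = 105/304 = 0.34539; risk in control = 146/369 = 0.39566.
Absolute risk reduction = 0.39566 − 0.34539 = 0.05027
NNT = 1 / ARR = 1 / 0.05027 = 19.893 → round up → 20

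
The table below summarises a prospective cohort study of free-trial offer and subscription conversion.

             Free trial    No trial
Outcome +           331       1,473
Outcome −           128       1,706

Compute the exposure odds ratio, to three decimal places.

2.995

Reading the table with exposure as columns: a = 331 (Free trial, case), b = 128 (Free trial, non-case), c = 1473 (No trial, case), d = 1706.
OR = (a·d)/(b·c) = (331 × 1706) / (128 × 1473) = 564686 / 188544 = 2.99498
The odds of subscription conversion are about 2.99 times as high in the free trial group.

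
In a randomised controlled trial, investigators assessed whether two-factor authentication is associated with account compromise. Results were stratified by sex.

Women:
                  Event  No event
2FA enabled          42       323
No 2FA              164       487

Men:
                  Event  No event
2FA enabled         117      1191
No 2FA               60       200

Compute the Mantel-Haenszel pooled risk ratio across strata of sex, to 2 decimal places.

RR_MH = Σ(aᵢ·n₀ᵢ/nᵢ) / Σ(cᵢ·n₁ᵢ/nᵢ), with n₁ᵢ = aᵢ+bᵢ (exposed), n₀ᵢ = cᵢ+dᵢ (unexposed), nᵢ = n₁ᵢ+n₀ᵢ.
Stratum 1 (Women): n₁ = 365, n₀ = 651, n = 1016; a·n₀/n = 42·651/1016 = 26.9114; c·n₁/n = 164·365/1016 = 58.9173
Stratum 2 (Men): n₁ = 1308, n₀ = 260, n = 1568; a·n₀/n = 117·260/1568 = 19.4005; c·n₁/n = 60·1308/1568 = 50.0510
RR_MH = (26.9114 + 19.4005) / (58.9173 + 50.0510) = 46.3119 / 108.9683 = 0.42500

0.43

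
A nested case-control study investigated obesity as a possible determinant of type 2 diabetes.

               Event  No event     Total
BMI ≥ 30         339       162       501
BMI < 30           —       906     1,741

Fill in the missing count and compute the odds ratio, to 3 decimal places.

The missing cell is in the unexposed row: 1741 − 906 = 835.
So a = 339, b = 162, c = 835, d = 906.
OR = (a·d)/(b·c) = (339 × 906) / (162 × 835) = 307134 / 135270 = 2.27053

2.271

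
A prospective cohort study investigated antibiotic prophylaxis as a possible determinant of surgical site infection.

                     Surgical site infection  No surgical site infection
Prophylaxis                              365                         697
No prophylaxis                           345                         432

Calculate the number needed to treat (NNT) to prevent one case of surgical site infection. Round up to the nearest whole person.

Risk in treated group = 365/1062 = 0.34369; risk in control = 345/777 = 0.44402.
Absolute risk reduction = 0.44402 − 0.34369 = 0.10032
NNT = 1 / ARR = 1 / 0.10032 = 9.968 → round up → 10

10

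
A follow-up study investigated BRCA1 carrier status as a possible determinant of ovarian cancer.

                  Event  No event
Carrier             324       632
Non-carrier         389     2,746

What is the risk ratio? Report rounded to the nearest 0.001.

2.731

Cells: a = 324, b = 632, c = 389, d = 2746.
Risk in exposed = 324/956 = 0.33891; risk in unexposed = 389/3135 = 0.12408.
RR = 0.33891 / 0.12408 = 2.73134
The risk among the exposed is 2.73 times that among the unexposed.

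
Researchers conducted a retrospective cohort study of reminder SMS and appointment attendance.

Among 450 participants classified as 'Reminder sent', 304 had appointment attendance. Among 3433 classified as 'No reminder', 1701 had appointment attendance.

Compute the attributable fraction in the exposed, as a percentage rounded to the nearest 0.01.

26.66

From the description: a = 304, b = 146, c = 1701, d = 1732.
Risk in exposed = 304/450 = 0.67556; risk in unexposed = 1701/3433 = 0.49548.
RR = 0.67556/0.49548 = 1.36342
AR% = (RR − 1)/RR × 100 = (1.36342 − 1)/1.36342 × 100 = 26.6552%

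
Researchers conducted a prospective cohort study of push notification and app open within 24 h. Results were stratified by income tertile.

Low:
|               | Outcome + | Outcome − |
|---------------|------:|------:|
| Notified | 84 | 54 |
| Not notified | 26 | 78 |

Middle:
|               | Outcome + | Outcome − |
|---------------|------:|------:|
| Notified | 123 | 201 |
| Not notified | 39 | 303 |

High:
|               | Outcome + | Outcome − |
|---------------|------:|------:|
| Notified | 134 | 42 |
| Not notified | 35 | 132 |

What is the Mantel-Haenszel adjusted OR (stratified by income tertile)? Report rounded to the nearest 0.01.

6.16

OR_MH = Σ(aᵢdᵢ/nᵢ) / Σ(bᵢcᵢ/nᵢ), where nᵢ is the stratum total.
Stratum 1 (Low): n = 242; a·d/n = 84·78/242 = 27.0744; b·c/n = 54·26/242 = 5.8017
Stratum 2 (Middle): n = 666; a·d/n = 123·303/666 = 55.9595; b·c/n = 201·39/666 = 11.7703
Stratum 3 (High): n = 343; a·d/n = 134·132/343 = 51.5685; b·c/n = 42·35/343 = 4.2857
OR_MH = (27.0744 + 55.9595 + 51.5685) / (5.8017 + 11.7703 + 4.2857) = 134.6024 / 21.8576 = 6.15814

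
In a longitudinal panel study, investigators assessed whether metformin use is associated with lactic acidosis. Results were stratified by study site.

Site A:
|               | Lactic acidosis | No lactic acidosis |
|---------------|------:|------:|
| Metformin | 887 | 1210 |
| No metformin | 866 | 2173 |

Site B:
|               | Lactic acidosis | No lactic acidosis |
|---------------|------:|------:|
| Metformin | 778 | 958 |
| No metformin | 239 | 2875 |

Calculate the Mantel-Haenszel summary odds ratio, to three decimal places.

OR_MH = Σ(aᵢdᵢ/nᵢ) / Σ(bᵢcᵢ/nᵢ), where nᵢ is the stratum total.
Stratum 1 (Site A): n = 5136; a·d/n = 887·2173/5136 = 375.2825; b·c/n = 1210·866/5136 = 204.0226
Stratum 2 (Site B): n = 4850; a·d/n = 778·2875/4850 = 461.1856; b·c/n = 958·239/4850 = 47.2087
OR_MH = (375.2825 + 461.1856) / (204.0226 + 47.2087) = 836.4681 / 251.2312 = 3.32947

3.329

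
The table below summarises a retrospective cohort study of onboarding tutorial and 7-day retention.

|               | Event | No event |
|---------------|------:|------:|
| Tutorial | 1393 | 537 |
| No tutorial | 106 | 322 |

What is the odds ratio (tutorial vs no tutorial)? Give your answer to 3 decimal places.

7.880

Cells: a = 1393, b = 537, c = 106, d = 322.
OR = (a·d)/(b·c) = (1393 × 322) / (537 × 106) = 448546 / 56922 = 7.88001
The odds of 7-day retention are about 7.88 times as high in the tutorial group.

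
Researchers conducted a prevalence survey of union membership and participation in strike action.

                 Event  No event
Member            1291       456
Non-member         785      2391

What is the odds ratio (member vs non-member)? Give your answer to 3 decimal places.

Cells: a = 1291, b = 456, c = 785, d = 2391.
OR = (a·d)/(b·c) = (1291 × 2391) / (456 × 785) = 3086781 / 357960 = 8.62326
The odds of participation in strike action are about 8.62 times as high in the member group.

8.623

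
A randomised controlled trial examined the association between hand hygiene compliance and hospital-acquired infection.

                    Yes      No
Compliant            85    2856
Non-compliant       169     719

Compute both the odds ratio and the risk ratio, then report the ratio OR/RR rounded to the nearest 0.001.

0.834

Cells: a = 85, b = 2856, c = 169, d = 719.
OR = (85·719)/(2856·169) = 61115/482664 = 0.12662
Risk in exposed = 85/2941 = 0.02890; risk in unexposed = 169/888 = 0.19032; RR = 0.15186
OR/RR = 0.12662 / 0.15186 = 0.83378
The outcome is not rare, so the OR lies further from 1 than the RR.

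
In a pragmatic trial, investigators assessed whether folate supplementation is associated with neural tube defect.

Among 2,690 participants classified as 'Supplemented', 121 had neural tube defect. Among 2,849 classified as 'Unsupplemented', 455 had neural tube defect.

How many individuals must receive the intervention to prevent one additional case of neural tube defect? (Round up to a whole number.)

Risk in treated group = 121/2690 = 0.04498; risk in control = 455/2849 = 0.15971.
Absolute risk reduction = 0.15971 − 0.04498 = 0.11472
NNT = 1 / ARR = 1 / 0.11472 = 8.717 → round up → 9

9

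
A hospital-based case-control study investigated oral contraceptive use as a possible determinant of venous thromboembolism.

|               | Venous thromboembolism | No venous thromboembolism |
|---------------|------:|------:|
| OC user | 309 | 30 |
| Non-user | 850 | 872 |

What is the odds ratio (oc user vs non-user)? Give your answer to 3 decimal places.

10.567

Cells: a = 309, b = 30, c = 850, d = 872.
OR = (a·d)/(b·c) = (309 × 872) / (30 × 850) = 269448 / 25500 = 10.56659
The odds of venous thromboembolism are about 10.57 times as high in the oc user group.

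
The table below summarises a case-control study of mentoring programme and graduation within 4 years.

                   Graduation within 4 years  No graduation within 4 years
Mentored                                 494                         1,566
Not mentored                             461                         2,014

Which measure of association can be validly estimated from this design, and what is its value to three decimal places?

1.378

Cells: a = 494, b = 1566, c = 461, d = 2014.
This is a case-control study: participants were sampled on outcome status, so risks in the source population cannot be estimated directly — relative risk is not valid here. The odds ratio is the appropriate measure.
OR = (a·d)/(b·c) = (494 × 2014) / (1566 × 461) = 994916 / 721926 = 1.37814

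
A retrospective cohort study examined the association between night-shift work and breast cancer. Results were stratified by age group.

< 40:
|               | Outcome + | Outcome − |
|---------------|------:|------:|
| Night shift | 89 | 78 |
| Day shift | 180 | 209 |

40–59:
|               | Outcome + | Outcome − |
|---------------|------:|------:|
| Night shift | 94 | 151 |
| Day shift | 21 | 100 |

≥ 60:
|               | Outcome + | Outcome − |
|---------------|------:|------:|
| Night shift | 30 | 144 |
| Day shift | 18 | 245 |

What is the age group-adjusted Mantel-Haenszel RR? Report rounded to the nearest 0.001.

RR_MH = Σ(aᵢ·n₀ᵢ/nᵢ) / Σ(cᵢ·n₁ᵢ/nᵢ), with n₁ᵢ = aᵢ+bᵢ (exposed), n₀ᵢ = cᵢ+dᵢ (unexposed), nᵢ = n₁ᵢ+n₀ᵢ.
Stratum 1 (< 40): n₁ = 167, n₀ = 389, n = 556; a·n₀/n = 89·389/556 = 62.2680; c·n₁/n = 180·167/556 = 54.0647
Stratum 2 (40–59): n₁ = 245, n₀ = 121, n = 366; a·n₀/n = 94·121/366 = 31.0765; c·n₁/n = 21·245/366 = 14.0574
Stratum 3 (≥ 60): n₁ = 174, n₀ = 263, n = 437; a·n₀/n = 30·263/437 = 18.0549; c·n₁/n = 18·174/437 = 7.1670
RR_MH = (62.2680 + 31.0765 + 18.0549) / (54.0647 + 14.0574 + 7.1670) = 111.3994 / 75.2892 = 1.47962

1.480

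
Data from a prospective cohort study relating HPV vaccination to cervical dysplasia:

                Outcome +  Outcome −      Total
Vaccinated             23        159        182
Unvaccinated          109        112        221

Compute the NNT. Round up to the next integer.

Risk in treated group = 23/182 = 0.12637; risk in control = 109/221 = 0.49321.
Absolute risk reduction = 0.49321 − 0.12637 = 0.36684
NNT = 1 / ARR = 1 / 0.36684 = 2.726 → round up → 3

3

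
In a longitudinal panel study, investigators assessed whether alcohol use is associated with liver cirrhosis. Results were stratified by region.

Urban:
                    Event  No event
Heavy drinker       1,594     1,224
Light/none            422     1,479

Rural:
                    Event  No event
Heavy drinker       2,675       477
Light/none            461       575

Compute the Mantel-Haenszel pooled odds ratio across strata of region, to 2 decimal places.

5.35

OR_MH = Σ(aᵢdᵢ/nᵢ) / Σ(bᵢcᵢ/nᵢ), where nᵢ is the stratum total.
Stratum 1 (Urban): n = 4719; a·d/n = 1594·1479/4719 = 499.5817; b·c/n = 1224·422/4719 = 109.4571
Stratum 2 (Rural): n = 4188; a·d/n = 2675·575/4188 = 367.2696; b·c/n = 477·461/4188 = 52.5064
OR_MH = (499.5817 + 367.2696) / (109.4571 + 52.5064) = 866.8513 / 161.9635 = 5.35214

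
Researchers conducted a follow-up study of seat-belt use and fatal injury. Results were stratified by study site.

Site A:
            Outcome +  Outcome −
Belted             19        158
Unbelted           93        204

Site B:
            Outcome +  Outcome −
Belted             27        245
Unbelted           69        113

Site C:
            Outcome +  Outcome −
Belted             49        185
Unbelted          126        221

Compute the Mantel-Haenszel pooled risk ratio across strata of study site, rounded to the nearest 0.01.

0.41

RR_MH = Σ(aᵢ·n₀ᵢ/nᵢ) / Σ(cᵢ·n₁ᵢ/nᵢ), with n₁ᵢ = aᵢ+bᵢ (exposed), n₀ᵢ = cᵢ+dᵢ (unexposed), nᵢ = n₁ᵢ+n₀ᵢ.
Stratum 1 (Site A): n₁ = 177, n₀ = 297, n = 474; a·n₀/n = 19·297/474 = 11.9051; c·n₁/n = 93·177/474 = 34.7278
Stratum 2 (Site B): n₁ = 272, n₀ = 182, n = 454; a·n₀/n = 27·182/454 = 10.8238; c·n₁/n = 69·272/454 = 41.3392
Stratum 3 (Site C): n₁ = 234, n₀ = 347, n = 581; a·n₀/n = 49·347/581 = 29.2651; c·n₁/n = 126·234/581 = 50.7470
RR_MH = (11.9051 + 10.8238 + 29.2651) / (34.7278 + 41.3392 + 50.7470) = 51.9939 / 126.8140 = 0.41000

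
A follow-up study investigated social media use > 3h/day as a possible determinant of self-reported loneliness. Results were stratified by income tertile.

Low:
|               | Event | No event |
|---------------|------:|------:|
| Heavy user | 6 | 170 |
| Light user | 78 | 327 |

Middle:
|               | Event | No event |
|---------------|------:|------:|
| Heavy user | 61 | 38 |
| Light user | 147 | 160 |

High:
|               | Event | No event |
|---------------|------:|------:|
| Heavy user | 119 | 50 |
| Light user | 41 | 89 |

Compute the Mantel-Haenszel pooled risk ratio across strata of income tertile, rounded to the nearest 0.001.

RR_MH = Σ(aᵢ·n₀ᵢ/nᵢ) / Σ(cᵢ·n₁ᵢ/nᵢ), with n₁ᵢ = aᵢ+bᵢ (exposed), n₀ᵢ = cᵢ+dᵢ (unexposed), nᵢ = n₁ᵢ+n₀ᵢ.
Stratum 1 (Low): n₁ = 176, n₀ = 405, n = 581; a·n₀/n = 6·405/581 = 4.1824; c·n₁/n = 78·176/581 = 23.6282
Stratum 2 (Middle): n₁ = 99, n₀ = 307, n = 406; a·n₀/n = 61·307/406 = 46.1256; c·n₁/n = 147·99/406 = 35.8448
Stratum 3 (High): n₁ = 169, n₀ = 130, n = 299; a·n₀/n = 119·130/299 = 51.7391; c·n₁/n = 41·169/299 = 23.1739
RR_MH = (4.1824 + 46.1256 + 51.7391) / (23.6282 + 35.8448 + 23.1739) = 102.0472 / 82.6470 = 1.23474

1.235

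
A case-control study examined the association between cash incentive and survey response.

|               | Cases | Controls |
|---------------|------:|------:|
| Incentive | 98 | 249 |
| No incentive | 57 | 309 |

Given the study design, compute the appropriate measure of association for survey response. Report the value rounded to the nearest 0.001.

2.134

Cells: a = 98, b = 249, c = 57, d = 309.
This is a case-control study: participants were sampled on outcome status, so risks in the source population cannot be estimated directly — relative risk is not valid here. The odds ratio is the appropriate measure.
OR = (a·d)/(b·c) = (98 × 309) / (249 × 57) = 30282 / 14193 = 2.13359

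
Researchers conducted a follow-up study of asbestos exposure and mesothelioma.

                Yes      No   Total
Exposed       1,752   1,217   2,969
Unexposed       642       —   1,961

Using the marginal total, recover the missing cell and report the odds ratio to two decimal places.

The missing cell is in the unexposed row: 1961 − 642 = 1319.
So a = 1752, b = 1217, c = 642, d = 1319.
OR = (a·d)/(b·c) = (1752 × 1319) / (1217 × 642) = 2310888 / 781314 = 2.95769

2.96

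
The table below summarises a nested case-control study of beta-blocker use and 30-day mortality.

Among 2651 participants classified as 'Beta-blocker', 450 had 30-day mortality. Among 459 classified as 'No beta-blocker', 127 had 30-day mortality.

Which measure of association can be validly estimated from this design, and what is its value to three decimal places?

From the description: a = 450, b = 2201, c = 127, d = 332.
This is a nested case-control study: participants were sampled on outcome status, so risks in the source population cannot be estimated directly — relative risk is not valid here. The odds ratio is the appropriate measure.
OR = (a·d)/(b·c) = (450 × 332) / (2201 × 127) = 149400 / 279527 = 0.53447

0.534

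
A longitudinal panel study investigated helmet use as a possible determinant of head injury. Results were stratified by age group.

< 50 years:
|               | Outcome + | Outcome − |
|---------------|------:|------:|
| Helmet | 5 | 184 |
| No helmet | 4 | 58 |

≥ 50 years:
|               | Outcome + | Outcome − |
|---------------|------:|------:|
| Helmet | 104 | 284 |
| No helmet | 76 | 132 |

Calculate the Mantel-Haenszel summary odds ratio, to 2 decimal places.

OR_MH = Σ(aᵢdᵢ/nᵢ) / Σ(bᵢcᵢ/nᵢ), where nᵢ is the stratum total.
Stratum 1 (< 50 years): n = 251; a·d/n = 5·58/251 = 1.1554; b·c/n = 184·4/251 = 2.9323
Stratum 2 (≥ 50 years): n = 596; a·d/n = 104·132/596 = 23.0336; b·c/n = 284·76/596 = 36.2148
OR_MH = (1.1554 + 23.0336) / (2.9323 + 36.2148) = 24.1889 / 39.1470 = 0.61790

0.62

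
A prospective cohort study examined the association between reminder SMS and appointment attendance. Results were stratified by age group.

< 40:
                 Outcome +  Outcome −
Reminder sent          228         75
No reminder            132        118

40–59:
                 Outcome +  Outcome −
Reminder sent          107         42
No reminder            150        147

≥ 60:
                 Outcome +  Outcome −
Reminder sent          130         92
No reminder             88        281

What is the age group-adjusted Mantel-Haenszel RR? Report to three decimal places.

1.643

RR_MH = Σ(aᵢ·n₀ᵢ/nᵢ) / Σ(cᵢ·n₁ᵢ/nᵢ), with n₁ᵢ = aᵢ+bᵢ (exposed), n₀ᵢ = cᵢ+dᵢ (unexposed), nᵢ = n₁ᵢ+n₀ᵢ.
Stratum 1 (< 40): n₁ = 303, n₀ = 250, n = 553; a·n₀/n = 228·250/553 = 103.0741; c·n₁/n = 132·303/553 = 72.3255
Stratum 2 (40–59): n₁ = 149, n₀ = 297, n = 446; a·n₀/n = 107·297/446 = 71.2534; c·n₁/n = 150·149/446 = 50.1121
Stratum 3 (≥ 60): n₁ = 222, n₀ = 369, n = 591; a·n₀/n = 130·369/591 = 81.1675; c·n₁/n = 88·222/591 = 33.0558
RR_MH = (103.0741 + 71.2534 + 81.1675) / (72.3255 + 50.1121 + 33.0558) = 255.4950 / 155.4934 = 1.64312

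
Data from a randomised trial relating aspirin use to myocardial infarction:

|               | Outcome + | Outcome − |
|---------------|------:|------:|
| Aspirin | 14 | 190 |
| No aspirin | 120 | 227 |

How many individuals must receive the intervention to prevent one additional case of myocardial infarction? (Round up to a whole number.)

Risk in treated group = 14/204 = 0.06863; risk in control = 120/347 = 0.34582.
Absolute risk reduction = 0.34582 − 0.06863 = 0.27719
NNT = 1 / ARR = 1 / 0.27719 = 3.608 → round up → 4

4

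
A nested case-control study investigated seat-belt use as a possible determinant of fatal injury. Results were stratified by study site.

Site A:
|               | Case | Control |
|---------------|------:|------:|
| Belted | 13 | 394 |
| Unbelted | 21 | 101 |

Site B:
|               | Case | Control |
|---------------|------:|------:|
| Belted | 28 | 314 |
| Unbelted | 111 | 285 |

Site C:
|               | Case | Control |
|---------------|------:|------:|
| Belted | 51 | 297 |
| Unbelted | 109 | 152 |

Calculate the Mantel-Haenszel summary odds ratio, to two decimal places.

OR_MH = Σ(aᵢdᵢ/nᵢ) / Σ(bᵢcᵢ/nᵢ), where nᵢ is the stratum total.
Stratum 1 (Site A): n = 529; a·d/n = 13·101/529 = 2.4820; b·c/n = 394·21/529 = 15.6408
Stratum 2 (Site B): n = 738; a·d/n = 28·285/738 = 10.8130; b·c/n = 314·111/738 = 47.2276
Stratum 3 (Site C): n = 609; a·d/n = 51·152/609 = 12.7291; b·c/n = 297·109/609 = 53.1576
OR_MH = (2.4820 + 10.8130 + 12.7291) / (15.6408 + 47.2276 + 53.1576) = 26.0241 / 116.0261 = 0.22430

0.22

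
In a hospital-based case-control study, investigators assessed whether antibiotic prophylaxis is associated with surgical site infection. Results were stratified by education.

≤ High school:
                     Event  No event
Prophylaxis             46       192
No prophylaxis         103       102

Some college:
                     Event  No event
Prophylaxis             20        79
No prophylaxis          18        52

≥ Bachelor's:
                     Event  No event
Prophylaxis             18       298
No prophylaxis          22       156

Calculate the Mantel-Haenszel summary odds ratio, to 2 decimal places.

0.34

OR_MH = Σ(aᵢdᵢ/nᵢ) / Σ(bᵢcᵢ/nᵢ), where nᵢ is the stratum total.
Stratum 1 (≤ High school): n = 443; a·d/n = 46·102/443 = 10.5914; b·c/n = 192·103/443 = 44.6411
Stratum 2 (Some college): n = 169; a·d/n = 20·52/169 = 6.1538; b·c/n = 79·18/169 = 8.4142
Stratum 3 (≥ Bachelor's): n = 494; a·d/n = 18·156/494 = 5.6842; b·c/n = 298·22/494 = 13.2713
OR_MH = (10.5914 + 6.1538 + 5.6842) / (44.6411 + 8.4142 + 13.2713) = 22.4295 / 66.3265 = 0.33817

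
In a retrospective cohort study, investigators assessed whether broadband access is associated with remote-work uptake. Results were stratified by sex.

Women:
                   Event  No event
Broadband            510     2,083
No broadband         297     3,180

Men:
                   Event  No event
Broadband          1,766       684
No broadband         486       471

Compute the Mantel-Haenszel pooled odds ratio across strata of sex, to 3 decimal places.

OR_MH = Σ(aᵢdᵢ/nᵢ) / Σ(bᵢcᵢ/nᵢ), where nᵢ is the stratum total.
Stratum 1 (Women): n = 6070; a·d/n = 510·3180/6070 = 267.1829; b·c/n = 2083·297/6070 = 101.9194
Stratum 2 (Men): n = 3407; a·d/n = 1766·471/3407 = 244.1403; b·c/n = 684·486/3407 = 97.5709
OR_MH = (267.1829 + 244.1403) / (101.9194 + 97.5709) = 511.3232 / 199.4903 = 2.56315

2.563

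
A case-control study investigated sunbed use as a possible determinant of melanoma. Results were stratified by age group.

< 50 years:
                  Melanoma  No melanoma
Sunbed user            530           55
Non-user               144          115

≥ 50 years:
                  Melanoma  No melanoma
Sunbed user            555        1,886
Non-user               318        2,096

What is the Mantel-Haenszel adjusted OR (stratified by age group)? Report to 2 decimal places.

OR_MH = Σ(aᵢdᵢ/nᵢ) / Σ(bᵢcᵢ/nᵢ), where nᵢ is the stratum total.
Stratum 1 (< 50 years): n = 844; a·d/n = 530·115/844 = 72.2156; b·c/n = 55·144/844 = 9.3839
Stratum 2 (≥ 50 years): n = 4855; a·d/n = 555·2096/4855 = 239.6045; b·c/n = 1886·318/4855 = 123.5320
OR_MH = (72.2156 + 239.6045) / (9.3839 + 123.5320) = 311.8202 / 132.9159 = 2.34600

2.35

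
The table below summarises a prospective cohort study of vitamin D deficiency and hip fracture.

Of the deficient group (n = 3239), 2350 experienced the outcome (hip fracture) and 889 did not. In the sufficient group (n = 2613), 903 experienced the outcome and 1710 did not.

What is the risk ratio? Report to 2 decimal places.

From the description: a = 2350, b = 889, c = 903, d = 1710.
Risk in exposed = 2350/3239 = 0.72553; risk in unexposed = 903/2613 = 0.34558.
RR = 0.72553 / 0.34558 = 2.09946
The risk among the exposed is 2.10 times that among the unexposed.

2.10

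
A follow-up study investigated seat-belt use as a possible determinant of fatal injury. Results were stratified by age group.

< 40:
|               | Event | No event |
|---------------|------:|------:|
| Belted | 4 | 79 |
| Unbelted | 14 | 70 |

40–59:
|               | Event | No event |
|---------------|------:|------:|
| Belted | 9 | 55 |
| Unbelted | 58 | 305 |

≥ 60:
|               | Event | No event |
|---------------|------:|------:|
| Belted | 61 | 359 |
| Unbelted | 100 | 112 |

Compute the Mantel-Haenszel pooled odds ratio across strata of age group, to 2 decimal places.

OR_MH = Σ(aᵢdᵢ/nᵢ) / Σ(bᵢcᵢ/nᵢ), where nᵢ is the stratum total.
Stratum 1 (< 40): n = 167; a·d/n = 4·70/167 = 1.6766; b·c/n = 79·14/167 = 6.6228
Stratum 2 (40–59): n = 427; a·d/n = 9·305/427 = 6.4286; b·c/n = 55·58/427 = 7.4707
Stratum 3 (≥ 60): n = 632; a·d/n = 61·112/632 = 10.8101; b·c/n = 359·100/632 = 56.8038
OR_MH = (1.6766 + 6.4286 + 10.8101) / (6.6228 + 7.4707 + 56.8038) = 18.9153 / 70.8973 = 0.26680

0.27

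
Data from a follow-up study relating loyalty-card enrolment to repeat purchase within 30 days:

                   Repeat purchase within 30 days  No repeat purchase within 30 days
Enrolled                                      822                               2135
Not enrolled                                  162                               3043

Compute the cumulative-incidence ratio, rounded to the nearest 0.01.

Cells: a = 822, b = 2135, c = 162, d = 3043.
Risk in exposed = 822/2957 = 0.27798; risk in unexposed = 162/3205 = 0.05055.
RR = 0.27798 / 0.05055 = 5.49963
The risk among the exposed is 5.50 times that among the unexposed.

5.50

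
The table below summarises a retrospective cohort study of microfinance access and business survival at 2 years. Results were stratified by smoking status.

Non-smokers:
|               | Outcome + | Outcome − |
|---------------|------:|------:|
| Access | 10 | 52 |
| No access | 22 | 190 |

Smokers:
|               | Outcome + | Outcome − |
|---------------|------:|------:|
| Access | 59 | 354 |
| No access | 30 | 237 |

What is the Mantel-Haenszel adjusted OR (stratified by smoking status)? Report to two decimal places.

1.39

OR_MH = Σ(aᵢdᵢ/nᵢ) / Σ(bᵢcᵢ/nᵢ), where nᵢ is the stratum total.
Stratum 1 (Non-smokers): n = 274; a·d/n = 10·190/274 = 6.9343; b·c/n = 52·22/274 = 4.1752
Stratum 2 (Smokers): n = 680; a·d/n = 59·237/680 = 20.5632; b·c/n = 354·30/680 = 15.6176
OR_MH = (6.9343 + 20.5632) / (4.1752 + 15.6176) = 27.4975 / 19.7928 = 1.38927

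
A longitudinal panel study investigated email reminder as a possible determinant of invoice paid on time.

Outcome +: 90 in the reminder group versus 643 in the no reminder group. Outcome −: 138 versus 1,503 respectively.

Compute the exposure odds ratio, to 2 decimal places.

From the description: a = 90, b = 138, c = 643, d = 1503.
OR = (a·d)/(b·c) = (90 × 1503) / (138 × 643) = 135270 / 88734 = 1.52444
The odds of invoice paid on time are about 1.52 times as high in the reminder group.

1.52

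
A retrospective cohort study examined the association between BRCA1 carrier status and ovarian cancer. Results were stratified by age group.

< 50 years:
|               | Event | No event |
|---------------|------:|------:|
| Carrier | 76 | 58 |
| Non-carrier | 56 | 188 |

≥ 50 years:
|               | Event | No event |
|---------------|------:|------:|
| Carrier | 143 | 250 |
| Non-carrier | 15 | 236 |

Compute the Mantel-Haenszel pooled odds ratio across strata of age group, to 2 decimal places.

OR_MH = Σ(aᵢdᵢ/nᵢ) / Σ(bᵢcᵢ/nᵢ), where nᵢ is the stratum total.
Stratum 1 (< 50 years): n = 378; a·d/n = 76·188/378 = 37.7989; b·c/n = 58·56/378 = 8.5926
Stratum 2 (≥ 50 years): n = 644; a·d/n = 143·236/644 = 52.4037; b·c/n = 250·15/644 = 5.8230
OR_MH = (37.7989 + 52.4037) / (8.5926 + 5.8230) = 90.2027 / 14.4156 = 6.25731

6.26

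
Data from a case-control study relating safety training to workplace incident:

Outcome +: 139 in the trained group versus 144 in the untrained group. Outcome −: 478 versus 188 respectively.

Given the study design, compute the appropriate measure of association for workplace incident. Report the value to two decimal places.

0.38

From the description: a = 139, b = 478, c = 144, d = 188.
This is a case-control study: participants were sampled on outcome status, so risks in the source population cannot be estimated directly — relative risk is not valid here. The odds ratio is the appropriate measure.
OR = (a·d)/(b·c) = (139 × 188) / (478 × 144) = 26132 / 68832 = 0.37965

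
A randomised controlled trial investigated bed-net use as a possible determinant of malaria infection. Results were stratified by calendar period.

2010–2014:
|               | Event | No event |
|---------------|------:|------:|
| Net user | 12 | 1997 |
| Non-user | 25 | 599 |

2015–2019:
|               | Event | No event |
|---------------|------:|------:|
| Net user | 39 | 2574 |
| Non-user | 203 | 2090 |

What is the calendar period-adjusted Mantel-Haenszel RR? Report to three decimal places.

RR_MH = Σ(aᵢ·n₀ᵢ/nᵢ) / Σ(cᵢ·n₁ᵢ/nᵢ), with n₁ᵢ = aᵢ+bᵢ (exposed), n₀ᵢ = cᵢ+dᵢ (unexposed), nᵢ = n₁ᵢ+n₀ᵢ.
Stratum 1 (2010–2014): n₁ = 2009, n₀ = 624, n = 2633; a·n₀/n = 12·624/2633 = 2.8439; c·n₁/n = 25·2009/2633 = 19.0752
Stratum 2 (2015–2019): n₁ = 2613, n₀ = 2293, n = 4906; a·n₀/n = 39·2293/4906 = 18.2281; c·n₁/n = 203·2613/4906 = 108.1205
RR_MH = (2.8439 + 18.2281) / (19.0752 + 108.1205) = 21.0720 / 127.1957 = 0.16567

0.166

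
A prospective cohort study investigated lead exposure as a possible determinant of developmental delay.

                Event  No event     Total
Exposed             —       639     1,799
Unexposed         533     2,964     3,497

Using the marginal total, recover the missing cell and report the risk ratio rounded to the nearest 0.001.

The missing cell is in the exposed row: 1799 − 639 = 1160.
So a = 1160, b = 639, c = 533, d = 2964.
RR = [a/(a+b)] / [c/(c+d)] = (1160/1799) / (533/3497) = 0.64480/0.15242 = 4.23053

4.231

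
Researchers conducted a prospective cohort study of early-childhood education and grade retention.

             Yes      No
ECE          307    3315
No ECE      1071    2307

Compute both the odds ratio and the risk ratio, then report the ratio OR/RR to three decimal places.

Cells: a = 307, b = 3315, c = 1071, d = 2307.
OR = (307·2307)/(3315·1071) = 708249/3550365 = 0.19949
Risk in exposed = 307/3622 = 0.08476; risk in unexposed = 1071/3378 = 0.31705; RR = 0.26734
OR/RR = 0.19949 / 0.26734 = 0.74620
The outcome is not rare, so the OR lies further from 1 than the RR.

0.746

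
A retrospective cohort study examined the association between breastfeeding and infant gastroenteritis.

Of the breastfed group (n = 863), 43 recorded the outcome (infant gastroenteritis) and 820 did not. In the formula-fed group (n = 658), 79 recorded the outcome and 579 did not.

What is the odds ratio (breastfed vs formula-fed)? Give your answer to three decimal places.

From the description: a = 43, b = 820, c = 79, d = 579.
OR = (a·d)/(b·c) = (43 × 579) / (820 × 79) = 24897 / 64780 = 0.38433
Exposure is associated with lower odds of infant gastroenteritis (OR = 0.38 < 1).

0.384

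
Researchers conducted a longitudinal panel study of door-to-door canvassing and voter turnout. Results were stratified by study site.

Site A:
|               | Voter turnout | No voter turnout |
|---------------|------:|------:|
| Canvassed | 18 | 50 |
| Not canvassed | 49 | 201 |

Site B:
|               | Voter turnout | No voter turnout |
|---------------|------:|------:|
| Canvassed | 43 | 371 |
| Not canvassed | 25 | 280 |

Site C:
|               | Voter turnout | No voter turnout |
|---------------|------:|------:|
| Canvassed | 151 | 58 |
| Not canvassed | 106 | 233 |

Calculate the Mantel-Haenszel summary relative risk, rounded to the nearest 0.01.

RR_MH = Σ(aᵢ·n₀ᵢ/nᵢ) / Σ(cᵢ·n₁ᵢ/nᵢ), with n₁ᵢ = aᵢ+bᵢ (exposed), n₀ᵢ = cᵢ+dᵢ (unexposed), nᵢ = n₁ᵢ+n₀ᵢ.
Stratum 1 (Site A): n₁ = 68, n₀ = 250, n = 318; a·n₀/n = 18·250/318 = 14.1509; c·n₁/n = 49·68/318 = 10.4780
Stratum 2 (Site B): n₁ = 414, n₀ = 305, n = 719; a·n₀/n = 43·305/719 = 18.2406; c·n₁/n = 25·414/719 = 14.3950
Stratum 3 (Site C): n₁ = 209, n₀ = 339, n = 548; a·n₀/n = 151·339/548 = 93.4106; c·n₁/n = 106·209/548 = 40.4270
RR_MH = (14.1509 + 18.2406 + 93.4106) / (10.4780 + 14.3950 + 40.4270) = 125.8021 / 65.3000 = 1.92653

1.93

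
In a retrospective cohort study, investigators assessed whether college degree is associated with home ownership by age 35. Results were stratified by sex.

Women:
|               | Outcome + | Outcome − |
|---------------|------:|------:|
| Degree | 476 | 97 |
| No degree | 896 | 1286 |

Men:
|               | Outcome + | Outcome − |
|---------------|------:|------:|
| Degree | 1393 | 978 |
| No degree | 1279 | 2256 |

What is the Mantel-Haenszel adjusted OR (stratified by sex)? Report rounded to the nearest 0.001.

3.100

OR_MH = Σ(aᵢdᵢ/nᵢ) / Σ(bᵢcᵢ/nᵢ), where nᵢ is the stratum total.
Stratum 1 (Women): n = 2755; a·d/n = 476·1286/2755 = 222.1909; b·c/n = 97·896/2755 = 31.5470
Stratum 2 (Men): n = 5906; a·d/n = 1393·2256/5906 = 532.1043; b·c/n = 978·1279/5906 = 211.7951
OR_MH = (222.1909 + 532.1043) / (31.5470 + 211.7951) = 754.2952 / 243.3421 = 3.09973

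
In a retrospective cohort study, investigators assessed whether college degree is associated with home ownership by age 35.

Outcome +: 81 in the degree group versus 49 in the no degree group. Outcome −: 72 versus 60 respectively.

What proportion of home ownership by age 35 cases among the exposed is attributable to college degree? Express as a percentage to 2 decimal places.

15.09

From the description: a = 81, b = 72, c = 49, d = 60.
Risk in exposed = 81/153 = 0.52941; risk in unexposed = 49/109 = 0.44954.
RR = 0.52941/0.44954 = 1.17767
AR% = (RR − 1)/RR × 100 = (1.17767 − 1)/1.17767 × 100 = 15.0866%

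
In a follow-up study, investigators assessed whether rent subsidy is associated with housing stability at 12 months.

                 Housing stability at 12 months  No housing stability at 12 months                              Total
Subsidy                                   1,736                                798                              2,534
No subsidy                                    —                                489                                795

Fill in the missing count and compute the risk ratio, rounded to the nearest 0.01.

1.78

The missing cell is in the unexposed row: 795 − 489 = 306.
So a = 1736, b = 798, c = 306, d = 489.
RR = [a/(a+b)] / [c/(c+d)] = (1736/2534) / (306/795) = 0.68508/0.38491 = 1.77987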